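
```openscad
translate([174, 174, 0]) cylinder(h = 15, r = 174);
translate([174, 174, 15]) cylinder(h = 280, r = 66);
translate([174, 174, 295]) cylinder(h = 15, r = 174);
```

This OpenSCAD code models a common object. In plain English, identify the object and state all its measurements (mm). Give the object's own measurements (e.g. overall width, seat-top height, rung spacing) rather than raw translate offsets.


A spool: two coaxial disc flanges of radius 174 mm and thickness 15 mm, joined by a core cylinder of radius 66 mm and height 280 mm. The lower flange rests on z = 0 and the three cylinders share a vertical axis.


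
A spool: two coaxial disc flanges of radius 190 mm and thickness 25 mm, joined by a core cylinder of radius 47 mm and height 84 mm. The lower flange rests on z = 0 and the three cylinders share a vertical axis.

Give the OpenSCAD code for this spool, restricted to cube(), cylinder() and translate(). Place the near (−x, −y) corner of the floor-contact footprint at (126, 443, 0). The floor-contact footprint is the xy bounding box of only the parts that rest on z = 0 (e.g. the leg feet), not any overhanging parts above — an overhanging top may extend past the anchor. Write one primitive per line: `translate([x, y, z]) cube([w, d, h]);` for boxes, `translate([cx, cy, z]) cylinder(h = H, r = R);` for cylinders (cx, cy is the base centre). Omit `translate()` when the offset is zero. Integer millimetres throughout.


translate([316, 633, 0]) cylinder(h = 25, r = 190);
translate([316, 633, 25]) cylinder(h = 84, r = 47);
translate([316, 633, 109]) cylinder(h = 25, r = 190);


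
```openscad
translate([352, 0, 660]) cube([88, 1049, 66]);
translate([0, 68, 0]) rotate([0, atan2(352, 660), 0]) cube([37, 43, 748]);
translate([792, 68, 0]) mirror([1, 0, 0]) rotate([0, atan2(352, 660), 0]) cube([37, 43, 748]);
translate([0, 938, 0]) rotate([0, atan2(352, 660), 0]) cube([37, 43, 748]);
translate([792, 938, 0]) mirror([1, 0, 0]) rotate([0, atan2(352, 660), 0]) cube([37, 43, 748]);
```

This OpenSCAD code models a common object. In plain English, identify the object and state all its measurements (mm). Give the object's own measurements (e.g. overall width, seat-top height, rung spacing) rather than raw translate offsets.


A sawhorse. A 88×1049×66 mm beam (x, y, z) sits on two A-frame leg pairs. Each pair is two raked legs of 37×43 mm section (43 mm along y) splaying symmetrically in x. Each leg rises 660 mm vertically over 352 mm of horizontal reach and is 748 mm long along its own axis. Every leg's outer bottom edge rests on the floor and its outer top edge meets a bottom edge of the beam — the left legs (tilting toward +x) meet the beam's −x bottom edge, the right legs (their mirror images, tilting toward −x) meet its +x bottom edge — so the leg tops tuck under the beam, the beam's underside is 660 mm above the floor, and the feet are 792 mm apart outside-to-outside with the beam centred between them. The two leg pairs are set in 68 mm from either end of the beam.


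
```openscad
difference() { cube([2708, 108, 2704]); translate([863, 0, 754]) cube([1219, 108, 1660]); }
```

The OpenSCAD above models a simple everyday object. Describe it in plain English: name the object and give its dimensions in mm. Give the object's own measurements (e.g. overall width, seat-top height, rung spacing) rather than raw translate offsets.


A wall 2708 mm long (x), 108 mm thick (y), 2704 mm tall, with a rectangular window opening cut through it. The opening is 1219 mm wide and 1660 mm tall; its sill is at z = 754 mm and its near (−x) edge is 863 mm from the wall's −x end. The opening passes through the full wall thickness.


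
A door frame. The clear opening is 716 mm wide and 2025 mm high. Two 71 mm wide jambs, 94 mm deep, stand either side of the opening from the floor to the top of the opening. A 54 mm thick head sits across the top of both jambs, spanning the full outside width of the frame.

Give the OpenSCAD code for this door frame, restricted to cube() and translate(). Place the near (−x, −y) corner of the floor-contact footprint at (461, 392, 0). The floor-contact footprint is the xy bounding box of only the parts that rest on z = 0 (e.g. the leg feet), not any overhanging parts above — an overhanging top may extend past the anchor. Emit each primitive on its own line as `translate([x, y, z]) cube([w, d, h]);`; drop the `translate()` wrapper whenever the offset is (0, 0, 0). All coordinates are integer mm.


translate([461, 392, 0]) cube([71, 94, 2025]);
translate([1248, 392, 0]) cube([71, 94, 2025]);
translate([461, 392, 2025]) cube([858, 94, 54]);


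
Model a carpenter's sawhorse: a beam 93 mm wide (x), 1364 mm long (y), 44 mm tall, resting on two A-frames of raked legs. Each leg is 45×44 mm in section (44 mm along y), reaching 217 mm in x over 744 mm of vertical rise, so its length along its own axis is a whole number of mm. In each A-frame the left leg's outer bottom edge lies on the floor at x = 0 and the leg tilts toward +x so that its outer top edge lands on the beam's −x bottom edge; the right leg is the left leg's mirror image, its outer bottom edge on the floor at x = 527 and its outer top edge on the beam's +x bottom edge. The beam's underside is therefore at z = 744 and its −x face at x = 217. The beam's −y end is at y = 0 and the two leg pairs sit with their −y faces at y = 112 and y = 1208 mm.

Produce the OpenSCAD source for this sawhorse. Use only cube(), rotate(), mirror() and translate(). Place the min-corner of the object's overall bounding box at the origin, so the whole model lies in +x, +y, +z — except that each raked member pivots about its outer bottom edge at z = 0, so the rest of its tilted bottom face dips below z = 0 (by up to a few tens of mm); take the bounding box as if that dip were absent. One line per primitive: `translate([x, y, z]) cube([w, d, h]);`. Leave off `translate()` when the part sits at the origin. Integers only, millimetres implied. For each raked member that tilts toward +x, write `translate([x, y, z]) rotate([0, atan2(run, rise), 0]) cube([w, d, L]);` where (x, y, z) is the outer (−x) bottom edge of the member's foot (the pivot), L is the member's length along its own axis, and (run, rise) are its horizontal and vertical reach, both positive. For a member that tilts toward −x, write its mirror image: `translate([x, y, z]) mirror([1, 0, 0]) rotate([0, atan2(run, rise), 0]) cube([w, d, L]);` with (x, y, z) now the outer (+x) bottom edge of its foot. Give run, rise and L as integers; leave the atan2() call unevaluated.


translate([217, 0, 744]) cube([93, 1364, 44]);
translate([0, 112, 0]) rotate([0, atan2(217, 744), 0]) cube([45, 44, 775]);
translate([527, 112, 0]) mirror([1, 0, 0]) rotate([0, atan2(217, 744), 0]) cube([45, 44, 775]);
translate([0, 1208, 0]) rotate([0, atan2(217, 744), 0]) cube([45, 44, 775]);
translate([527, 1208, 0]) mirror([1, 0, 0]) rotate([0, atan2(217, 744), 0]) cube([45, 44, 775]);


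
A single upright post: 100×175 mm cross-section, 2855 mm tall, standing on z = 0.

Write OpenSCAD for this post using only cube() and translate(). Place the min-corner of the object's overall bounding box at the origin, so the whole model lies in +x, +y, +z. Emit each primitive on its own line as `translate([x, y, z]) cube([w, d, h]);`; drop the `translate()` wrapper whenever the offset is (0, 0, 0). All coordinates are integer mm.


cube([100, 175, 2855]);


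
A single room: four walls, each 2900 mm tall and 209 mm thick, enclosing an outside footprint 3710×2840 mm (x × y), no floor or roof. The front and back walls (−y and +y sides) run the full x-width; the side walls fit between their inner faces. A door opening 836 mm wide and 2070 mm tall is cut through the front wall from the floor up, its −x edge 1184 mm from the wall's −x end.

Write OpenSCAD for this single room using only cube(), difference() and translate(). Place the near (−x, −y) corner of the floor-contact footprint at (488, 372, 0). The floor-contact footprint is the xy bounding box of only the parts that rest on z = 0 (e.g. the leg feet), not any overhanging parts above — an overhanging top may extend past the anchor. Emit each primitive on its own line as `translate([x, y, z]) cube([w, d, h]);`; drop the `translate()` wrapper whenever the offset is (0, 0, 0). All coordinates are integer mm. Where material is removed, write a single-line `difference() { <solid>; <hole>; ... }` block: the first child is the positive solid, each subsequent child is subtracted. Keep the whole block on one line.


difference() { translate([488, 372, 0]) cube([3710, 209, 2900]); translate([1672, 372, 0]) cube([836, 209, 2070]); }
translate([488, 3003, 0]) cube([3710, 209, 2900]);
translate([488, 581, 0]) cube([209, 2422, 2900]);
translate([3989, 581, 0]) cube([209, 2422, 2900]);


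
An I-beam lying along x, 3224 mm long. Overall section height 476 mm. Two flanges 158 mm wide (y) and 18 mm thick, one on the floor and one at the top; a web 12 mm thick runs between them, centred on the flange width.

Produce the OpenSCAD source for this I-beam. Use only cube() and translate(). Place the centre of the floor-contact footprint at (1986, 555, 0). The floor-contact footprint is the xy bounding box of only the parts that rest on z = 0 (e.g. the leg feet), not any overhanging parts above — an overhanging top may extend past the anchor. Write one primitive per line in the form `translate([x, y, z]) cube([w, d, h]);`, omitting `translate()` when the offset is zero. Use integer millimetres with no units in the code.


translate([374, 476, 0]) cube([3224, 158, 18]);
translate([374, 549, 18]) cube([3224, 12, 440]);
translate([374, 476, 458]) cube([3224, 158, 18]);


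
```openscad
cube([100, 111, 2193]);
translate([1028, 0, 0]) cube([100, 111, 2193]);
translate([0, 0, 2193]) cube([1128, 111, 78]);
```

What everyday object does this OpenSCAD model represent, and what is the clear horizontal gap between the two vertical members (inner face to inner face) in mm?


A door frame. The clear opening width is 928 mm.

Two 2193 mm tall posts with a header on top — a door frame. The left jamb is 100 mm wide at x = 0; the right jamb starts at x = 1028. The clear opening is 1028 − 100 = 928 mm.


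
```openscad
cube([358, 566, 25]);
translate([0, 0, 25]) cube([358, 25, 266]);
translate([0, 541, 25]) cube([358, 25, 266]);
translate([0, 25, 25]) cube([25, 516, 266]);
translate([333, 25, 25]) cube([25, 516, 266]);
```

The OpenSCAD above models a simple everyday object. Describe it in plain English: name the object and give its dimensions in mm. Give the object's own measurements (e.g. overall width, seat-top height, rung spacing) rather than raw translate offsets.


An open-topped rectangular box: outside dimensions 358×566×291 mm, with a uniform wall and base thickness of 25 mm. The base is a full 358×566 slab on the floor; four walls sit on top of the base. The front and back walls (the −y and +y sides) span the full width; the two side walls fit between them.


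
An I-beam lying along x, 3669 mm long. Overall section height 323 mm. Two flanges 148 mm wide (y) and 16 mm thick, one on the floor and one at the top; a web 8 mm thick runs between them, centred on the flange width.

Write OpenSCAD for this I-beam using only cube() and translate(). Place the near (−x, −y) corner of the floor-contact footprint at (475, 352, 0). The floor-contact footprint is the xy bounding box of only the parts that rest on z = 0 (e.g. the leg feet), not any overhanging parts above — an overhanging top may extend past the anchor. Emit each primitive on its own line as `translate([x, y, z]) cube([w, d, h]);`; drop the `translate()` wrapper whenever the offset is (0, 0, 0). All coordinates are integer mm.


translate([475, 352, 0]) cube([3669, 148, 16]);
translate([475, 422, 16]) cube([3669, 8, 291]);
translate([475, 352, 307]) cube([3669, 148, 16]);


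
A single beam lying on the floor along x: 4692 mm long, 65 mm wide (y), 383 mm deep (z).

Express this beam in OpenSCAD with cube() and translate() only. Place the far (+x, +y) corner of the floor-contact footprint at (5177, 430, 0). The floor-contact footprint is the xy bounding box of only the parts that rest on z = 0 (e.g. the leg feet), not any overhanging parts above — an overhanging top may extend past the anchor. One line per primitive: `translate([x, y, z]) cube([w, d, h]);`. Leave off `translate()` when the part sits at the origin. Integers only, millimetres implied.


translate([485, 365, 0]) cube([4692, 65, 383]);


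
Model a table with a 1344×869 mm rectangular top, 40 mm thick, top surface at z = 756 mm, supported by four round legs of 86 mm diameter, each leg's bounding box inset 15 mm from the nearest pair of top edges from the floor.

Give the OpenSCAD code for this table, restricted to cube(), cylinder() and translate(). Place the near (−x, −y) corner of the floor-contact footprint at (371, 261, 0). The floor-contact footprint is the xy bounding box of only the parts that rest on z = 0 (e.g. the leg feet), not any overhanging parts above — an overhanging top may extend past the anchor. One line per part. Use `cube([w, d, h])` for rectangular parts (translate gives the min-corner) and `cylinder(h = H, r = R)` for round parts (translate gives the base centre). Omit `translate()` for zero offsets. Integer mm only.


// leg_h = 756 - 40 = 716
translate([356, 246, 716]) cube([1344, 869, 40]);
translate([414, 304, 0]) cylinder(h = 716, r = 43);
translate([1642, 304, 0]) cylinder(h = 716, r = 43);
translate([414, 1057, 0]) cylinder(h = 716, r = 43);
translate([1642, 1057, 0]) cylinder(h = 716, r = 43);


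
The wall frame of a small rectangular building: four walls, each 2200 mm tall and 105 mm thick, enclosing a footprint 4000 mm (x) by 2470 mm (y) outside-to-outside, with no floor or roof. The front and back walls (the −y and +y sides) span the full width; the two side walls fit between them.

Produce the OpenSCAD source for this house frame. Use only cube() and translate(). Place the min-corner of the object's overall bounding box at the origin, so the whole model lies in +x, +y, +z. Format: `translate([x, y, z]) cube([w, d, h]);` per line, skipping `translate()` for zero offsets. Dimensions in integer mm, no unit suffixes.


cube([4000, 105, 2200]);
translate([0, 2365, 0]) cube([4000, 105, 2200]);
translate([0, 105, 0]) cube([105, 2260, 2200]);
translate([3895, 105, 0]) cube([105, 2260, 2200]);


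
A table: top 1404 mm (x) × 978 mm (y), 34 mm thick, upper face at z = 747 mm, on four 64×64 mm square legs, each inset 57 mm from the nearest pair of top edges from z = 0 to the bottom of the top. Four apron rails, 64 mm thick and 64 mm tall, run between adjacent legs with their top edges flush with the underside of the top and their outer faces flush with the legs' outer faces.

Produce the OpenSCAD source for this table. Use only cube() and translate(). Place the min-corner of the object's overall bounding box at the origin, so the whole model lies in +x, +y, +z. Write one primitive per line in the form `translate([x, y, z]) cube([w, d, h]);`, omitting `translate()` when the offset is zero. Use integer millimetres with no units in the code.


translate([0, 0, 713]) cube([1404, 978, 34]);
translate([57, 57, 0]) cube([64, 64, 713]);
translate([1283, 57, 0]) cube([64, 64, 713]);
translate([57, 857, 0]) cube([64, 64, 713]);
translate([1283, 857, 0]) cube([64, 64, 713]);
translate([121, 57, 649]) cube([1162, 64, 64]);
translate([121, 857, 649]) cube([1162, 64, 64]);
translate([57, 121, 649]) cube([64, 736, 64]);
translate([1283, 121, 649]) cube([64, 736, 64]);


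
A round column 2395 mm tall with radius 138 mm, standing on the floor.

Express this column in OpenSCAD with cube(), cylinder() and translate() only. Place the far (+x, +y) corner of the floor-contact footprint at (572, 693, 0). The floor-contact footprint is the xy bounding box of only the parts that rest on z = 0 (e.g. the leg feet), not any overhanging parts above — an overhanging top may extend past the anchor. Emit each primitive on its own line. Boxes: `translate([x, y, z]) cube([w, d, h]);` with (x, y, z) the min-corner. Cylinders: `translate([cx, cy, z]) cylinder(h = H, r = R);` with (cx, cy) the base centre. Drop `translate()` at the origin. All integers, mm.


translate([434, 555, 0]) cylinder(h = 2395, r = 138);


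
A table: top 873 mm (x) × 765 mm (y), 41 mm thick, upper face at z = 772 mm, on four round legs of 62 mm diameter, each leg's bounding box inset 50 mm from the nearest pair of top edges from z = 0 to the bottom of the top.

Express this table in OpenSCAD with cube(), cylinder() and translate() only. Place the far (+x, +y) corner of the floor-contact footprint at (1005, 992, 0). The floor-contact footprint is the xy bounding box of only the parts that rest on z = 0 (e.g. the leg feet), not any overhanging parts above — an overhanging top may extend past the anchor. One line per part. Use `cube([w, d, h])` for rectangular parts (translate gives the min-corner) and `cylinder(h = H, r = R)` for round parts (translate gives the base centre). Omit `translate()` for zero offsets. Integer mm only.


// leg_h = 772 - 41 = 731
translate([182, 277, 731]) cube([873, 765, 41]);
translate([263, 358, 0]) cylinder(h = 731, r = 31);
translate([974, 358, 0]) cylinder(h = 731, r = 31);
translate([263, 961, 0]) cylinder(h = 731, r = 31);
translate([974, 961, 0]) cylinder(h = 731, r = 31);


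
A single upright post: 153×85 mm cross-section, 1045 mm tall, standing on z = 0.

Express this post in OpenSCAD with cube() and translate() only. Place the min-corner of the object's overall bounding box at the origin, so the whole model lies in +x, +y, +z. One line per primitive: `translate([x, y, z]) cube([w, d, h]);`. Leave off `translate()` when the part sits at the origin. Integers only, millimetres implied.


cube([153, 85, 1045]);


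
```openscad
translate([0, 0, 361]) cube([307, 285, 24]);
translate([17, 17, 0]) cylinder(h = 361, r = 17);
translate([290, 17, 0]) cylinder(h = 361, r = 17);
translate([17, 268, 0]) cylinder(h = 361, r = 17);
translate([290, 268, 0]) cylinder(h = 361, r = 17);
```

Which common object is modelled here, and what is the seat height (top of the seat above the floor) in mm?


A stool. The seat height is 385 mm.

A 307×285×24 slab at z = 361 on four corner cylinders — a stool. The seat top is 361 + 24 = 385 mm.


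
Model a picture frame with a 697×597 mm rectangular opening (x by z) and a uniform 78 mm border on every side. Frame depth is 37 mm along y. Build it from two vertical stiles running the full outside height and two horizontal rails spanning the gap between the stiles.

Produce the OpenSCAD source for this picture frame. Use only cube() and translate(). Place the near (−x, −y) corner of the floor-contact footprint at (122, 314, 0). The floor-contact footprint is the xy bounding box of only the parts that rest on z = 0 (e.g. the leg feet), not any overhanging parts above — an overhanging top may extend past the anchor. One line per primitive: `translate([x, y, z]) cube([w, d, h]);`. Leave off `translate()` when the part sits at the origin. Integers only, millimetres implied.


translate([122, 314, 0]) cube([78, 37, 753]);
translate([897, 314, 0]) cube([78, 37, 753]);
translate([200, 314, 0]) cube([697, 37, 78]);
translate([200, 314, 675]) cube([697, 37, 78]);


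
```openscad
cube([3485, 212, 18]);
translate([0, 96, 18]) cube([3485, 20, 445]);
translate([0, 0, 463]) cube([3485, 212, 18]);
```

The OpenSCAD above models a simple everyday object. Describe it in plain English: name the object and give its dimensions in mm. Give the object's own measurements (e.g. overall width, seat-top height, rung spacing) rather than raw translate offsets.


An I-beam lying along x, 3485 mm long. Overall section height 481 mm. Two flanges 212 mm wide (y) and 18 mm thick, one on the floor and one at the top; a web 20 mm thick runs between them, centred on the flange width.


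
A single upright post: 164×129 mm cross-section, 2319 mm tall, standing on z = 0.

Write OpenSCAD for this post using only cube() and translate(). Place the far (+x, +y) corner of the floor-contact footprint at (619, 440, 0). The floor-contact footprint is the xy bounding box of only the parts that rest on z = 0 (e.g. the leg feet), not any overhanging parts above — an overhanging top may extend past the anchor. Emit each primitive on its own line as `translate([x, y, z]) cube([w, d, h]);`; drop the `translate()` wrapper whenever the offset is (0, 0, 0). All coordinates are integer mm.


translate([455, 311, 0]) cube([164, 129, 2319]);


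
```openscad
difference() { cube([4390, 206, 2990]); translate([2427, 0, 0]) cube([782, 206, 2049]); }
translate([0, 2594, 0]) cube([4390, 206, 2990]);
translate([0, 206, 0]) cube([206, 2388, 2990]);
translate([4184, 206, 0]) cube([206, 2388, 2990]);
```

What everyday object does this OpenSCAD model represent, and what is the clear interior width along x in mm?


A single room. The interior width is 3978 mm.

Four walls enclosing a rectangle with a door in the front wall — a room. Outside width 4390 minus two 206 mm walls gives 3978 mm.


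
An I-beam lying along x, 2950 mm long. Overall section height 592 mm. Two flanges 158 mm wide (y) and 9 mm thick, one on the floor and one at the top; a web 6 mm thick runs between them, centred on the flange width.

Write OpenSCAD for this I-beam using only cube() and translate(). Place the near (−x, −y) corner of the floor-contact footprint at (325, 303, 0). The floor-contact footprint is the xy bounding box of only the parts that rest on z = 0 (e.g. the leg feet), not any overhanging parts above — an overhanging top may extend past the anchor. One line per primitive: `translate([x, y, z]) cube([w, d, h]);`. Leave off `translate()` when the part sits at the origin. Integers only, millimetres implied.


translate([325, 303, 0]) cube([2950, 158, 9]);
translate([325, 379, 9]) cube([2950, 6, 574]);
translate([325, 303, 583]) cube([2950, 158, 9]);


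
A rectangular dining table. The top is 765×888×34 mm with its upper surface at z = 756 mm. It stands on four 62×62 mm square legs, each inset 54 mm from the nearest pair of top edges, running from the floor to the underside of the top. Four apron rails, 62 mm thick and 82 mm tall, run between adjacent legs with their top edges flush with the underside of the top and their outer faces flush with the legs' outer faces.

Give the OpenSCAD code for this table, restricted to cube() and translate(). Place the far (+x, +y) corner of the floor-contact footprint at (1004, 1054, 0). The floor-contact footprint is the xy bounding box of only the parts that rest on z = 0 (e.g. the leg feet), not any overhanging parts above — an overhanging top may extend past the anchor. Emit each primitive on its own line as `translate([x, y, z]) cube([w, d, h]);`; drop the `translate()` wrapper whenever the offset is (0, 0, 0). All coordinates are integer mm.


// leg_h = 756 - 34 = 722
// apron z = 722 - 82 = 640
translate([293, 220, 722]) cube([765, 888, 34]);
translate([347, 274, 0]) cube([62, 62, 722]);
translate([942, 274, 0]) cube([62, 62, 722]);
translate([347, 992, 0]) cube([62, 62, 722]);
translate([942, 992, 0]) cube([62, 62, 722]);
translate([409, 274, 640]) cube([533, 62, 82]);
translate([409, 992, 640]) cube([533, 62, 82]);
translate([347, 336, 640]) cube([62, 656, 82]);
translate([942, 336, 640]) cube([62, 656, 82]);


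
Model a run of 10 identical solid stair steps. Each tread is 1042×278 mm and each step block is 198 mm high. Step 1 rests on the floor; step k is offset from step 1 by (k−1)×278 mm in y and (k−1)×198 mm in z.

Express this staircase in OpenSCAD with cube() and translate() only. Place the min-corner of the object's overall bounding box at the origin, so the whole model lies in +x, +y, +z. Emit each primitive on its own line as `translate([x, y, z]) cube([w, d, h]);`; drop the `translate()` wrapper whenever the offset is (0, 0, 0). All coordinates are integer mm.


cube([1042, 278, 198]);
translate([0, 278, 198]) cube([1042, 278, 198]);
translate([0, 556, 396]) cube([1042, 278, 198]);
translate([0, 834, 594]) cube([1042, 278, 198]);
translate([0, 1112, 792]) cube([1042, 278, 198]);
translate([0, 1390, 990]) cube([1042, 278, 198]);
translate([0, 1668, 1188]) cube([1042, 278, 198]);
translate([0, 1946, 1386]) cube([1042, 278, 198]);
translate([0, 2224, 1584]) cube([1042, 278, 198]);
translate([0, 2502, 1782]) cube([1042, 278, 198]);


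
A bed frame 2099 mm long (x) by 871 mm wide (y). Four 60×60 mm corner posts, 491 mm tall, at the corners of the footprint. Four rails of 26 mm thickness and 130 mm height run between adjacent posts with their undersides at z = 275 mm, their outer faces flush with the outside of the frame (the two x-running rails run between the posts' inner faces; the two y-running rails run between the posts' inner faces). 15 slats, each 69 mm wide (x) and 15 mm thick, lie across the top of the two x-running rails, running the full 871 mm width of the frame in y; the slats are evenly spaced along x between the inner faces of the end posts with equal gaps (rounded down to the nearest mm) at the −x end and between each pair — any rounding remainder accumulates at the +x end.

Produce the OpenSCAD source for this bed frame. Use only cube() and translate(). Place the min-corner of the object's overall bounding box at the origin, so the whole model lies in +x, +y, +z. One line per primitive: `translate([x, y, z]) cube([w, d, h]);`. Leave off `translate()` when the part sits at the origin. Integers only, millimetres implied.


cube([60, 60, 491]);
translate([0, 811, 0]) cube([60, 60, 491]);
translate([2039, 0, 0]) cube([60, 60, 491]);
translate([2039, 811, 0]) cube([60, 60, 491]);
translate([60, 0, 275]) cube([1979, 26, 130]);
translate([60, 845, 275]) cube([1979, 26, 130]);
translate([0, 60, 275]) cube([26, 751, 130]);
translate([2073, 60, 275]) cube([26, 751, 130]);
translate([119, 0, 405]) cube([69, 871, 15]);
translate([247, 0, 405]) cube([69, 871, 15]);
translate([375, 0, 405]) cube([69, 871, 15]);
translate([503, 0, 405]) cube([69, 871, 15]);
translate([631, 0, 405]) cube([69, 871, 15]);
translate([759, 0, 405]) cube([69, 871, 15]);
translate([887, 0, 405]) cube([69, 871, 15]);
translate([1015, 0, 405]) cube([69, 871, 15]);
translate([1143, 0, 405]) cube([69, 871, 15]);
translate([1271, 0, 405]) cube([69, 871, 15]);
translate([1399, 0, 405]) cube([69, 871, 15]);
translate([1527, 0, 405]) cube([69, 871, 15]);
translate([1655, 0, 405]) cube([69, 871, 15]);
translate([1783, 0, 405]) cube([69, 871, 15]);
translate([1911, 0, 405]) cube([69, 871, 15]);


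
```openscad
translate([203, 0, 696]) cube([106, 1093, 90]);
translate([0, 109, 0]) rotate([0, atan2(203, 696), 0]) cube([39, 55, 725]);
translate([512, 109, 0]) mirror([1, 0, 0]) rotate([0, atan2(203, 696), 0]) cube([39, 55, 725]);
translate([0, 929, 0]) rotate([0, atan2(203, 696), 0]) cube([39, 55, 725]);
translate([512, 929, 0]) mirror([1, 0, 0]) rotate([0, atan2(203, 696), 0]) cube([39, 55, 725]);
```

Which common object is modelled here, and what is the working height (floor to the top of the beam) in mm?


A sawhorse. The overall height is 786 mm.

A beam across two mirrored pairs of raked legs — a sawhorse. The beam's underside is at z = 696 (matching the legs' vertical rise in atan2(203, 696)) and the beam is 90 mm tall, so its top is at 696 + 90 = 786 mm. The raked legs top out at the beam's underside, so that is the highest point.


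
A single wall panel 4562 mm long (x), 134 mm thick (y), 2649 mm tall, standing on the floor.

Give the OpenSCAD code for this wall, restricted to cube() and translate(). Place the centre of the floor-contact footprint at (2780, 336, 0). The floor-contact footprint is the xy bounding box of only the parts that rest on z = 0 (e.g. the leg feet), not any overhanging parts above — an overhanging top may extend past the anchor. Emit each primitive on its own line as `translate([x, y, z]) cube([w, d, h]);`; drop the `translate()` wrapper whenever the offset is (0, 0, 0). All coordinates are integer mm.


translate([499, 269, 0]) cube([4562, 134, 2649]);


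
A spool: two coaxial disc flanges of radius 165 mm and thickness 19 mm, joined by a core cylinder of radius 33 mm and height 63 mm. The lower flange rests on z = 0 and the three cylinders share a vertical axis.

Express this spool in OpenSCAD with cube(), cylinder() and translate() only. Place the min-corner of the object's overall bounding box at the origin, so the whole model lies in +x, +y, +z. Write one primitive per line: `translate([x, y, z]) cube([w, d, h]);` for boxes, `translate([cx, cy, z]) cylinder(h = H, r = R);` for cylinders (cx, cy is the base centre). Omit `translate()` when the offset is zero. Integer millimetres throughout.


translate([165, 165, 0]) cylinder(h = 19, r = 165);
translate([165, 165, 19]) cylinder(h = 63, r = 33);
translate([165, 165, 82]) cylinder(h = 19, r = 165);


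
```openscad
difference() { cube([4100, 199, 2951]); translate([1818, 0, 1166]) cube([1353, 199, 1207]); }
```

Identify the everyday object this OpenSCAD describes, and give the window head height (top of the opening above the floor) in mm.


A wall with a window opening. The window head height is 2373 mm.

A wall with a rectangular opening subtracted — a window. Sill at z = 1166, opening 1207 mm tall, so the head is at 1166 + 1207 = 2373 mm.


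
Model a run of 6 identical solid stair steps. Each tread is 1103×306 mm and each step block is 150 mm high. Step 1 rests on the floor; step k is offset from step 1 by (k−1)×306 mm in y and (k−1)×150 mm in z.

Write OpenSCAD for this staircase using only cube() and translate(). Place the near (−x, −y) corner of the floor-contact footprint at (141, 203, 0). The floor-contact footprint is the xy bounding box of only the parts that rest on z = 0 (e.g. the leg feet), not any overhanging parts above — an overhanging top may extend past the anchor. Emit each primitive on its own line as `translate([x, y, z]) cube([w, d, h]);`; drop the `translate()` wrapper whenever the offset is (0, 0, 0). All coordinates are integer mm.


translate([141, 203, 0]) cube([1103, 306, 150]);
translate([141, 509, 150]) cube([1103, 306, 150]);
translate([141, 815, 300]) cube([1103, 306, 150]);
translate([141, 1121, 450]) cube([1103, 306, 150]);
translate([141, 1427, 600]) cube([1103, 306, 150]);
translate([141, 1733, 750]) cube([1103, 306, 150]);


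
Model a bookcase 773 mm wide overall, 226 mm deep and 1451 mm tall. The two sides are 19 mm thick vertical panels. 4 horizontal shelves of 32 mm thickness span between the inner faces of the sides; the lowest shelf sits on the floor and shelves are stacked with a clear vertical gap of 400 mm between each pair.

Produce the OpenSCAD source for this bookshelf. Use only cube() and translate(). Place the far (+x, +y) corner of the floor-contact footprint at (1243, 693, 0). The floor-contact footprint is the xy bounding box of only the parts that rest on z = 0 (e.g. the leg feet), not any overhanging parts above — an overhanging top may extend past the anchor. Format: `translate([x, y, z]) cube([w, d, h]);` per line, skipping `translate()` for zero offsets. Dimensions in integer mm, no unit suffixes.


translate([470, 467, 0]) cube([19, 226, 1451]);
translate([1224, 467, 0]) cube([19, 226, 1451]);
translate([489, 467, 0]) cube([735, 226, 32]);
translate([489, 467, 432]) cube([735, 226, 32]);
translate([489, 467, 864]) cube([735, 226, 32]);
translate([489, 467, 1296]) cube([735, 226, 32]);


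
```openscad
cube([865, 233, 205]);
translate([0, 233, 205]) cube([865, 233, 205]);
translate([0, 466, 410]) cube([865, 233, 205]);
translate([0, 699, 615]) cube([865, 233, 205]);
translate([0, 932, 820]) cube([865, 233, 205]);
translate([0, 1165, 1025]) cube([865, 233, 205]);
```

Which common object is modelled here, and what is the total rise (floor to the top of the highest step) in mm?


A staircase. The total rise is 1230 mm.

6 identical blocks, each offset up and back from the previous — a staircase. Each step is 205 mm tall and there are 6 of them, so the total rise is 6 × 205 = 1230 mm.


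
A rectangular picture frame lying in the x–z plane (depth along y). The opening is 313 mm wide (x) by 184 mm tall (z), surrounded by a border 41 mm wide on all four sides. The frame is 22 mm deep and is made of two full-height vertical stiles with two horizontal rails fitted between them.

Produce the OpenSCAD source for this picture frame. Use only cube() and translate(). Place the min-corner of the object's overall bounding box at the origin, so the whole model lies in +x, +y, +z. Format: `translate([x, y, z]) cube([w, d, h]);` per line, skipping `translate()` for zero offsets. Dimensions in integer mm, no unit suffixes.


cube([41, 22, 266]);
translate([354, 0, 0]) cube([41, 22, 266]);
translate([41, 0, 0]) cube([313, 22, 41]);
translate([41, 0, 225]) cube([313, 22, 41]);


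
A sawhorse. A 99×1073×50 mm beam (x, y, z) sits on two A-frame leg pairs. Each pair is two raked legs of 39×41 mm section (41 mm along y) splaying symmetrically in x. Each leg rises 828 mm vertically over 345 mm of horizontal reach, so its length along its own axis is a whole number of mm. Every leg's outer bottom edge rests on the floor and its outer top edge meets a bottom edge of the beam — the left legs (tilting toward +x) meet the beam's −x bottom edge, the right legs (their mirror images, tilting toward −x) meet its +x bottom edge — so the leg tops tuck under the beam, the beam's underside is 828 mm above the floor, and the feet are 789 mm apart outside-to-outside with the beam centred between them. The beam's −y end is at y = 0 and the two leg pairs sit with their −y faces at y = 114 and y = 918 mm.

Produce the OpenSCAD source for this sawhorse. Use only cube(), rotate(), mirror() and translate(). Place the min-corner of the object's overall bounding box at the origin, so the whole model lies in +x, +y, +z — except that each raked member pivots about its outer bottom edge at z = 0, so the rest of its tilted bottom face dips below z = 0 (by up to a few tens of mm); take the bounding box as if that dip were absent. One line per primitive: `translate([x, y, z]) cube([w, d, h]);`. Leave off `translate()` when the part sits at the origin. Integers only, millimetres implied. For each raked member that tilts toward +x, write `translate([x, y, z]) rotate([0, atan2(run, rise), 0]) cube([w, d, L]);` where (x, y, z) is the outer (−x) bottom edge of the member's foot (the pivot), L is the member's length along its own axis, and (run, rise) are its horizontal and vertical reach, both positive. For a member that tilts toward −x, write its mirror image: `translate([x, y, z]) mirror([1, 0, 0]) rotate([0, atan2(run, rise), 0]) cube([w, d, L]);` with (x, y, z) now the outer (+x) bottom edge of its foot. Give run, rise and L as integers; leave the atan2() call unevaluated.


translate([345, 0, 828]) cube([99, 1073, 50]);
translate([0, 114, 0]) rotate([0, atan2(345, 828), 0]) cube([39, 41, 897]);
translate([789, 114, 0]) mirror([1, 0, 0]) rotate([0, atan2(345, 828), 0]) cube([39, 41, 897]);
translate([0, 918, 0]) rotate([0, atan2(345, 828), 0]) cube([39, 41, 897]);
translate([789, 918, 0]) mirror([1, 0, 0]) rotate([0, atan2(345, 828), 0]) cube([39, 41, 897]);


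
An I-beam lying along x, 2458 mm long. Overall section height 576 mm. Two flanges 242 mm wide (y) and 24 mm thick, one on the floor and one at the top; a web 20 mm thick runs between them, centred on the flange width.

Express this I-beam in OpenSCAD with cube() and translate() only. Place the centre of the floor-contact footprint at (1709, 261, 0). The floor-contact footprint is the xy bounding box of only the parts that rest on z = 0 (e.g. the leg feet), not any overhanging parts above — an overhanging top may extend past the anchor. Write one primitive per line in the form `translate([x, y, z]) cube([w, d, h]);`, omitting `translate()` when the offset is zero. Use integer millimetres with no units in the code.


translate([480, 140, 0]) cube([2458, 242, 24]);
translate([480, 251, 24]) cube([2458, 20, 528]);
translate([480, 140, 552]) cube([2458, 242, 24]);


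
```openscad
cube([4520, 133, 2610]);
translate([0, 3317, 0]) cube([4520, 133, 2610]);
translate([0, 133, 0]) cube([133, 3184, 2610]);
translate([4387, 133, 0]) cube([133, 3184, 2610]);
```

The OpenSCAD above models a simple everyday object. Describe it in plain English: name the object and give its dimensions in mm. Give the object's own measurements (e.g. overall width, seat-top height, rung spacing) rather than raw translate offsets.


The wall frame of a small rectangular building: four walls, each 2610 mm tall and 133 mm thick, enclosing a footprint 4520 mm (x) by 3450 mm (y) outside-to-outside, with no floor or roof. The front and back walls (the −y and +y sides) span the full width; the two side walls fit between them.


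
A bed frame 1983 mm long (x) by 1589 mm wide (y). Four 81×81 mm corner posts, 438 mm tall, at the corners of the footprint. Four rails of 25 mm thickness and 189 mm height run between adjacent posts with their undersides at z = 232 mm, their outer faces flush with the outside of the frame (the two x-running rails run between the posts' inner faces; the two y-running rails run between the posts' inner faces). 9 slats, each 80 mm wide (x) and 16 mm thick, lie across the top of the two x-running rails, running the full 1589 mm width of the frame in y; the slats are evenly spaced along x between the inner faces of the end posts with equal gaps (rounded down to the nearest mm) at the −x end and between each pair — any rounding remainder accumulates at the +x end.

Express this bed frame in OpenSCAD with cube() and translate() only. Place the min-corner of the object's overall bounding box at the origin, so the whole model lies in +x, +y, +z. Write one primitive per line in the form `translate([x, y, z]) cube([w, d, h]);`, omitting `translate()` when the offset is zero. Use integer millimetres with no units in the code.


cube([81, 81, 438]);
translate([0, 1508, 0]) cube([81, 81, 438]);
translate([1902, 0, 0]) cube([81, 81, 438]);
translate([1902, 1508, 0]) cube([81, 81, 438]);
translate([81, 0, 232]) cube([1821, 25, 189]);
translate([81, 1564, 232]) cube([1821, 25, 189]);
translate([0, 81, 232]) cube([25, 1427, 189]);
translate([1958, 81, 232]) cube([25, 1427, 189]);
translate([191, 0, 421]) cube([80, 1589, 16]);
translate([381, 0, 421]) cube([80, 1589, 16]);
translate([571, 0, 421]) cube([80, 1589, 16]);
translate([761, 0, 421]) cube([80, 1589, 16]);
translate([951, 0, 421]) cube([80, 1589, 16]);
translate([1141, 0, 421]) cube([80, 1589, 16]);
translate([1331, 0, 421]) cube([80, 1589, 16]);
translate([1521, 0, 421]) cube([80, 1589, 16]);
translate([1711, 0, 421]) cube([80, 1589, 16]);


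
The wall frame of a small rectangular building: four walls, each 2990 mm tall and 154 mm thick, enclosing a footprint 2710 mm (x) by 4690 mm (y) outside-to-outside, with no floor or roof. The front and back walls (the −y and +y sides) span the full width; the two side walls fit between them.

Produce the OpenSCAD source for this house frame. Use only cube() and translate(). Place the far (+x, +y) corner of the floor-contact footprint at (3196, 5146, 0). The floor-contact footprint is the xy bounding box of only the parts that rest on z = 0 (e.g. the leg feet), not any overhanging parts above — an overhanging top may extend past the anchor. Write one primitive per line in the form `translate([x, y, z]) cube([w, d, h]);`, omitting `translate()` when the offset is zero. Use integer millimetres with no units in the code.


translate([486, 456, 0]) cube([2710, 154, 2990]);
translate([486, 4992, 0]) cube([2710, 154, 2990]);
translate([486, 610, 0]) cube([154, 4382, 2990]);
translate([3042, 610, 0]) cube([154, 4382, 2990]);


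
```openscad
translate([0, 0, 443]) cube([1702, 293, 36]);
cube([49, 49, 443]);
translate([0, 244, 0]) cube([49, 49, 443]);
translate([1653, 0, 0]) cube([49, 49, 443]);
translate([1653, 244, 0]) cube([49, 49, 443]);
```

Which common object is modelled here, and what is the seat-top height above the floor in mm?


A bench. The seat-top height is 479 mm.

A long slab on four corner posts — a bench. The slab sits at z = 443 with thickness 36, so the top is 443 + 36 = 479 mm.
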